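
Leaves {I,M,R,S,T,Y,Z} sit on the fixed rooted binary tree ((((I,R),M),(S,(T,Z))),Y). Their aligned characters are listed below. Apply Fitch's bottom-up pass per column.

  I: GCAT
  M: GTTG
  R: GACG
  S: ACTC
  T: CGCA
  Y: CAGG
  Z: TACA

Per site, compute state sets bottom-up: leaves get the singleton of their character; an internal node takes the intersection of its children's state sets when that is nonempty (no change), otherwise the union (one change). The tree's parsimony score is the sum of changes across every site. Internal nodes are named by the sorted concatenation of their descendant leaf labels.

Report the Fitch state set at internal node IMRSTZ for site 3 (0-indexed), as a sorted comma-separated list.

A,C,G

IR@0: {G} ∩ {G} = {G} (intersection, +0)
IMR@0: {G} ∩ {G} = {G} (intersection, +0)
TZ@0: {C} ∪ {T} = {C,T} (union, +1)
STZ@0: {A} ∪ {C,T} = {A,C,T} (union, +1)
IMRSTZ@0: {G} ∪ {A,C,T} = {A,C,G,T} (union, +1)
IMRSTYZ@0: {A,C,G,T} ∩ {C} = {C} (intersection, +0)
IR@1: {C} ∪ {A} = {A,C} (union, +1)
IMR@1: {A,C} ∪ {T} = {A,C,T} (union, +1)
TZ@1: {G} ∪ {A} = {A,G} (union, +1)
STZ@1: {C} ∪ {A,G} = {A,C,G} (union, +1)
IMRSTZ@1: {A,C,T} ∩ {A,C,G} = {A,C} (intersection, +0)
IMRSTYZ@1: {A,C} ∩ {A} = {A} (intersection, +0)
IR@2: {A} ∪ {C} = {A,C} (union, +1)
IMR@2: {A,C} ∪ {T} = {A,C,T} (union, +1)
TZ@2: {C} ∩ {C} = {C} (intersection, +0)
STZ@2: {T} ∪ {C} = {C,T} (union, +1)
IMRSTZ@2: {A,C,T} ∩ {C,T} = {C,T} (intersection, +0)
IMRSTYZ@2: {C,T} ∪ {G} = {C,G,T} (union, +1)
IR@3: {T} ∪ {G} = {G,T} (union, +1)
IMR@3: {G,T} ∩ {G} = {G} (intersection, +0)
TZ@3: {A} ∩ {A} = {A} (intersection, +0)
STZ@3: {C} ∪ {A} = {A,C} (union, +1)
IMRSTZ@3: {G} ∪ {A,C} = {A,C,G} (union, +1)
IMRSTYZ@3: {A,C,G} ∩ {G} = {G} (intersection, +0)
per-site changes: [3, 4, 4, 3]; total = 14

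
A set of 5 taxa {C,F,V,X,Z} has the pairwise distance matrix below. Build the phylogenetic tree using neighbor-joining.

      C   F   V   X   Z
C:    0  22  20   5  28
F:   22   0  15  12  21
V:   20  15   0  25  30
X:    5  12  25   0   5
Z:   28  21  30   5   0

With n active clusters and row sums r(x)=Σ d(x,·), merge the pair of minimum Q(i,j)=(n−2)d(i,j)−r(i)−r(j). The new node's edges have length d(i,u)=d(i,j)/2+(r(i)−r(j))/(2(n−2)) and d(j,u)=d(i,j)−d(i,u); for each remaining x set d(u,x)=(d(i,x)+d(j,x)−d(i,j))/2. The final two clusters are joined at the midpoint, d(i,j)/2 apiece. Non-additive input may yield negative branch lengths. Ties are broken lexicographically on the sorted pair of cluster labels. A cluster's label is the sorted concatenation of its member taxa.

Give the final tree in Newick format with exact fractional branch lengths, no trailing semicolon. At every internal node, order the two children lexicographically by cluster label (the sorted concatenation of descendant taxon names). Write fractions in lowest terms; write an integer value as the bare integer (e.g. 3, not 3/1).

step 1: merge (X,Z) at d=5, Q=-116; branch lengths X→-11/3, Z→26/3; new cluster XZ
  updated: d(C,XZ)=14, d(F,XZ)=14, d(V,XZ)=25
step 2: merge (C,XZ) at d=14, Q=-81; branch lengths C→31/4, XZ→25/4; new cluster CXZ
  updated: d(CXZ,F)=11, d(CXZ,V)=31/2
step 3: merge (CXZ,F) at d=11, Q=-83/2; branch lengths CXZ→23/4, F→21/4; new cluster CFXZ
  updated: d(CFXZ,V)=39/4
step 4: merge (CFXZ,V) at d=39/4; branch lengths CFXZ→39/8, V→39/8; new cluster CFVXZ
final tree: (((C:31/4,(X:-11/3,Z:26/3):25/4):23/4,F:21/4):39/8,V:39/8)
total length: 159/4

(((C:31/4,(X:-11/3,Z:26/3):25/4):23/4,F:21/4):39/8,V:39/8)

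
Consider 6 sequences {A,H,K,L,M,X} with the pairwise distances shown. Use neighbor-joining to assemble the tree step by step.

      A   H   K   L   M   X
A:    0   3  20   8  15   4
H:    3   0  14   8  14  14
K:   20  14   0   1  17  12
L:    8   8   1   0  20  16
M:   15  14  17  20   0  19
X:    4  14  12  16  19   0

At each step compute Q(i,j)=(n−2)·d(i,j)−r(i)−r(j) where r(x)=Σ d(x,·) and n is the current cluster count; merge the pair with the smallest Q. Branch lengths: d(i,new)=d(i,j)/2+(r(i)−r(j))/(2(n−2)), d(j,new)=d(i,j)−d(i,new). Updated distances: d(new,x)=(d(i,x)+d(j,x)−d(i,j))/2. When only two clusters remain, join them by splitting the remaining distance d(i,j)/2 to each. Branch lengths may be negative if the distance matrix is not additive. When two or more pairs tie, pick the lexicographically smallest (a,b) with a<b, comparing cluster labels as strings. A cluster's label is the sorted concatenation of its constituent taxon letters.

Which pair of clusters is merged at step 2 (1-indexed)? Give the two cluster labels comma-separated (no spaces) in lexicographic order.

1. join K+L (d=1, Q=-113) ⇒ KL; edges |K|=15/8, |L|=-7/8
  updated: d(A,KL)=27/2, d(H,KL)=21/2, d(KL,M)=18, d(KL,X)=27/2
2. join A+X (d=4, Q=-74) ⇒ AX; edges |A|=-1/2, |X|=9/2
  updated: d(AX,H)=13/2, d(AX,KL)=23/2, d(AX,M)=15
3. join AX+H (d=13/2, Q=-51) ⇒ AHX; edges |AX|=15/4, |H|=11/4
  updated: d(AHX,KL)=31/4, d(AHX,M)=45/4
4. join AHX+KL (d=31/4, Q=-37) ⇒ AHKLX; edges |AHX|=1/2, |KL|=29/4
  updated: d(AHKLX,M)=43/4
5. join AHKLX+M (d=43/4) ⇒ AHKLMX; edges |AHKLX|=43/8, |M|=43/8
final tree: ((((A:-1/2,X:9/2):15/4,H:11/4):1/2,(K:15/8,L:-7/8):29/4):43/8,M:43/8)
total length: 30

A,X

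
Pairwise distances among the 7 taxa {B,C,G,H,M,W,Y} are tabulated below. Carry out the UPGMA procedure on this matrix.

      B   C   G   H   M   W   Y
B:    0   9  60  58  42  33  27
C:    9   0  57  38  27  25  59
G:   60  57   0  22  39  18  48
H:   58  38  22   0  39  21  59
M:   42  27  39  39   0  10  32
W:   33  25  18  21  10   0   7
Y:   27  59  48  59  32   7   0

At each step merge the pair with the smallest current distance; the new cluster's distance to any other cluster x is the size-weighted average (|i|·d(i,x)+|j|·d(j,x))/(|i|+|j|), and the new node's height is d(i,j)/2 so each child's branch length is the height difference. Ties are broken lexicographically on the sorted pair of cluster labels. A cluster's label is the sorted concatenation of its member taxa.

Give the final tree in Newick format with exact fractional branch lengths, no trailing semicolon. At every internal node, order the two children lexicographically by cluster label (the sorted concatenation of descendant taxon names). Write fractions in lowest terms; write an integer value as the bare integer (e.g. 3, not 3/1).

(((B:9/2,C:9/2):53/4,(M:21/2,(W:7/2,Y:7/2):7):29/4):41/10,(G:11,H:11):217/20)

step 1: merge (W,Y) at d=7; branch lengths W→7/2, Y→7/2; new cluster WY
  updated: d(B,WY)=30, d(C,WY)=42, d(G,WY)=33, d(H,WY)=40, d(M,WY)=21
step 2: merge (B,C) at d=9; branch lengths B→9/2, C→9/2; new cluster BC
  updated: d(BC,G)=117/2, d(BC,H)=48, d(BC,M)=69/2, d(BC,WY)=36
step 3: merge (M,WY) at d=21; branch lengths M→21/2, WY→7; new cluster MWY
  updated: d(BC,MWY)=71/2, d(G,MWY)=35, d(H,MWY)=119/3
step 4: merge (G,H) at d=22; branch lengths G→11, H→11; new cluster GH
  updated: d(BC,GH)=213/4, d(GH,MWY)=112/3
step 5: merge (BC,MWY) at d=71/2; branch lengths BC→53/4, MWY→29/4; new cluster BCMWY
  updated: d(BCMWY,GH)=437/10
step 6: merge (BCMWY,GH) at d=437/10; branch lengths BCMWY→41/10, GH→217/20; new cluster BCGHMWY
final tree: (((B:9/2,C:9/2):53/4,(M:21/2,(W:7/2,Y:7/2):7):29/4):41/10,(G:11,H:11):217/20)
total length: 1819/20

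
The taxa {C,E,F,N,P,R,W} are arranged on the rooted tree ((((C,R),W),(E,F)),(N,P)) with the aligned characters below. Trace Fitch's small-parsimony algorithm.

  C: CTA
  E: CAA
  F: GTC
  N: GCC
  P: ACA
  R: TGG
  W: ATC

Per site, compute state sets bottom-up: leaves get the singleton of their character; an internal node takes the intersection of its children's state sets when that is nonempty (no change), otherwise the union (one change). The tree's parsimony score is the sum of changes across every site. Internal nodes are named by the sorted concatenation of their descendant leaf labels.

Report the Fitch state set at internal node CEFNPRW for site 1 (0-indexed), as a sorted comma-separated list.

C,T

CR@0: {C} ∪ {T} = {C,T} (union, +1)
CRW@0: {C,T} ∪ {A} = {A,C,T} (union, +1)
EF@0: {C} ∪ {G} = {C,G} (union, +1)
CEFRW@0: {A,C,T} ∩ {C,G} = {C} (intersection, +0)
NP@0: {G} ∪ {A} = {A,G} (union, +1)
CEFNPRW@0: {C} ∪ {A,G} = {A,C,G} (union, +1)
CR@1: {T} ∪ {G} = {G,T} (union, +1)
CRW@1: {G,T} ∩ {T} = {T} (intersection, +0)
EF@1: {A} ∪ {T} = {A,T} (union, +1)
CEFRW@1: {T} ∩ {A,T} = {T} (intersection, +0)
NP@1: {C} ∩ {C} = {C} (intersection, +0)
CEFNPRW@1: {T} ∪ {C} = {C,T} (union, +1)
CR@2: {A} ∪ {G} = {A,G} (union, +1)
CRW@2: {A,G} ∪ {C} = {A,C,G} (union, +1)
EF@2: {A} ∪ {C} = {A,C} (union, +1)
CEFRW@2: {A,C,G} ∩ {A,C} = {A,C} (intersection, +0)
NP@2: {C} ∪ {A} = {A,C} (union, +1)
CEFNPRW@2: {A,C} ∩ {A,C} = {A,C} (intersection, +0)
per-site changes: [5, 3, 4]; total = 12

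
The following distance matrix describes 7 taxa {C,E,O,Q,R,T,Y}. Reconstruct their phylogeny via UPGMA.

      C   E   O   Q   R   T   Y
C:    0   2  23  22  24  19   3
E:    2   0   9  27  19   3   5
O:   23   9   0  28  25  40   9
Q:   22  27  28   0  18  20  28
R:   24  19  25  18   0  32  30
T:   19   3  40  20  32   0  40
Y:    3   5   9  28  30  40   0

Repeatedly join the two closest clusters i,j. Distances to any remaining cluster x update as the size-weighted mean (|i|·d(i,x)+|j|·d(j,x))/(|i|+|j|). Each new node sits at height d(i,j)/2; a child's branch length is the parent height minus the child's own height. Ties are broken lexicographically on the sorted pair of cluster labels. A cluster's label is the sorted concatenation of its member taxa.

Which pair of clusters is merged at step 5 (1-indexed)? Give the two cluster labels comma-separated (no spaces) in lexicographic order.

1. join C+E (d=2) ⇒ CE; edges |C|=1, |E|=1
  updated: d(CE,O)=16, d(CE,Q)=49/2, d(CE,R)=43/2, d(CE,T)=11, d(CE,Y)=4
2. join CE+Y (d=4) ⇒ CEY; edges |CE|=1, |Y|=2
  updated: d(CEY,O)=41/3, d(CEY,Q)=77/3, d(CEY,R)=73/3, d(CEY,T)=62/3
3. join CEY+O (d=41/3) ⇒ CEOY; edges |CEY|=29/6, |O|=41/6
  updated: d(CEOY,Q)=105/4, d(CEOY,R)=49/2, d(CEOY,T)=51/2
4. join Q+R (d=18) ⇒ QR; edges |Q|=9, |R|=9
  updated: d(CEOY,QR)=203/8, d(QR,T)=26
5. join CEOY+QR (d=203/8) ⇒ CEOQRY; edges |CEOY|=281/48, |QR|=59/16
  updated: d(CEOQRY,T)=77/3
6. join CEOQRY+T (d=77/3) ⇒ CEOQRTY; edges |CEOQRY|=7/48, |T|=77/6
final tree: (((((C:1,E:1):1,Y:2):29/6,O:41/6):281/48,(Q:9,R:9):59/16):7/48,T:77/6)
total length: 915/16

CEOY,QR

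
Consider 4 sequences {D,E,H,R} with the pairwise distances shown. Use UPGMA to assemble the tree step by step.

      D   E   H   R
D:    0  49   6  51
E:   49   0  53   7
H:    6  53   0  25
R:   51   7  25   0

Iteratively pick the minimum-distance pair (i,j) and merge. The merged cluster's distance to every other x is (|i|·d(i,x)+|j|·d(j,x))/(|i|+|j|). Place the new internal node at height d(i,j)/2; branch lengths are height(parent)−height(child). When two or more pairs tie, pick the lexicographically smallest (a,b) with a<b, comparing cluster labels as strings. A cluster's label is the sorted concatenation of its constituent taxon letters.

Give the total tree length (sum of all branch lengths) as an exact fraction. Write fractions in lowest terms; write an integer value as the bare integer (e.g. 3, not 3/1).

51

1. join D+H (d=6) ⇒ DH; edges |D|=3, |H|=3
  updated: d(DH,E)=51, d(DH,R)=38
2. join E+R (d=7) ⇒ ER; edges |E|=7/2, |R|=7/2
  updated: d(DH,ER)=89/2
3. join DH+ER (d=89/2) ⇒ DEHR; edges |DH|=77/4, |ER|=75/4
final tree: ((D:3,H:3):77/4,(E:7/2,R:7/2):75/4)
total length: 51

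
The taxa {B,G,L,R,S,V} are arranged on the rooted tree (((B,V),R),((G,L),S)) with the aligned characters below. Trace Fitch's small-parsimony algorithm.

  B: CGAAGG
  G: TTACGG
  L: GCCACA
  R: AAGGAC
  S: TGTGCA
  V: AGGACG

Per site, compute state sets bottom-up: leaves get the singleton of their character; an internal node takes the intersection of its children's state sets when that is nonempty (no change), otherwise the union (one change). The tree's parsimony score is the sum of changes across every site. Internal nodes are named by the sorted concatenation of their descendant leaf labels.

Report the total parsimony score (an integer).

site 0, node BV: B={C} ∪ V={A} → {A,C} (+1)
site 0, node BRV: BV={A,C} ∩ R={A} → {A} (+0)
site 0, node GL: G={T} ∪ L={G} → {G,T} (+1)
site 0, node GLS: GL={G,T} ∩ S={T} → {T} (+0)
site 0, node BGLRSV: BRV={A} ∪ GLS={T} → {A,T} (+1)
site 1, node BV: B={G} ∩ V={G} → {G} (+0)
site 1, node BRV: BV={G} ∪ R={A} → {A,G} (+1)
site 1, node GL: G={T} ∪ L={C} → {C,T} (+1)
site 1, node GLS: GL={C,T} ∪ S={G} → {C,G,T} (+1)
site 1, node BGLRSV: BRV={A,G} ∩ GLS={C,G,T} → {G} (+0)
site 2, node BV: B={A} ∪ V={G} → {A,G} (+1)
site 2, node BRV: BV={A,G} ∩ R={G} → {G} (+0)
site 2, node GL: G={A} ∪ L={C} → {A,C} (+1)
site 2, node GLS: GL={A,C} ∪ S={T} → {A,C,T} (+1)
site 2, node BGLRSV: BRV={G} ∪ GLS={A,C,T} → {A,C,G,T} (+1)
site 3, node BV: B={A} ∩ V={A} → {A} (+0)
site 3, node BRV: BV={A} ∪ R={G} → {A,G} (+1)
site 3, node GL: G={C} ∪ L={A} → {A,C} (+1)
site 3, node GLS: GL={A,C} ∪ S={G} → {A,C,G} (+1)
site 3, node BGLRSV: BRV={A,G} ∩ GLS={A,C,G} → {A,G} (+0)
site 4, node BV: B={G} ∪ V={C} → {C,G} (+1)
site 4, node BRV: BV={C,G} ∪ R={A} → {A,C,G} (+1)
site 4, node GL: G={G} ∪ L={C} → {C,G} (+1)
site 4, node GLS: GL={C,G} ∩ S={C} → {C} (+0)
site 4, node BGLRSV: BRV={A,C,G} ∩ GLS={C} → {C} (+0)
site 5, node BV: B={G} ∩ V={G} → {G} (+0)
site 5, node BRV: BV={G} ∪ R={C} → {C,G} (+1)
site 5, node GL: G={G} ∪ L={A} → {A,G} (+1)
site 5, node GLS: GL={A,G} ∩ S={A} → {A} (+0)
site 5, node BGLRSV: BRV={C,G} ∪ GLS={A} → {A,C,G} (+1)
per-site changes: [3, 3, 4, 3, 3, 3]; total = 19

19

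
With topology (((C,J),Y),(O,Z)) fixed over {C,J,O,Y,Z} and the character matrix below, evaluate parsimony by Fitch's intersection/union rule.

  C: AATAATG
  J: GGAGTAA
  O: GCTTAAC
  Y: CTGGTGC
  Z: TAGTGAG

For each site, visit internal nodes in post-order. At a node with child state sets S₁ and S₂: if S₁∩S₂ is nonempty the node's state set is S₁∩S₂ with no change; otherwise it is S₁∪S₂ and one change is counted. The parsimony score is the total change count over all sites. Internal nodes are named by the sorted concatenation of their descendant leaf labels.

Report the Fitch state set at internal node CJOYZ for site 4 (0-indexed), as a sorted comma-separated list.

A,G,T

CJ@0: {A} ∪ {G} = {A,G} (union, +1)
CJY@0: {A,G} ∪ {C} = {A,C,G} (union, +1)
OZ@0: {G} ∪ {T} = {G,T} (union, +1)
CJOYZ@0: {A,C,G} ∩ {G,T} = {G} (intersection, +0)
CJ@1: {A} ∪ {G} = {A,G} (union, +1)
CJY@1: {A,G} ∪ {T} = {A,G,T} (union, +1)
OZ@1: {C} ∪ {A} = {A,C} (union, +1)
CJOYZ@1: {A,G,T} ∩ {A,C} = {A} (intersection, +0)
CJ@2: {T} ∪ {A} = {A,T} (union, +1)
CJY@2: {A,T} ∪ {G} = {A,G,T} (union, +1)
OZ@2: {T} ∪ {G} = {G,T} (union, +1)
CJOYZ@2: {A,G,T} ∩ {G,T} = {G,T} (intersection, +0)
CJ@3: {A} ∪ {G} = {A,G} (union, +1)
CJY@3: {A,G} ∩ {G} = {G} (intersection, +0)
OZ@3: {T} ∩ {T} = {T} (intersection, +0)
CJOYZ@3: {G} ∪ {T} = {G,T} (union, +1)
CJ@4: {A} ∪ {T} = {A,T} (union, +1)
CJY@4: {A,T} ∩ {T} = {T} (intersection, +0)
OZ@4: {A} ∪ {G} = {A,G} (union, +1)
CJOYZ@4: {T} ∪ {A,G} = {A,G,T} (union, +1)
CJ@5: {T} ∪ {A} = {A,T} (union, +1)
CJY@5: {A,T} ∪ {G} = {A,G,T} (union, +1)
OZ@5: {A} ∩ {A} = {A} (intersection, +0)
CJOYZ@5: {A,G,T} ∩ {A} = {A} (intersection, +0)
CJ@6: {G} ∪ {A} = {A,G} (union, +1)
CJY@6: {A,G} ∪ {C} = {A,C,G} (union, +1)
OZ@6: {C} ∪ {G} = {C,G} (union, +1)
CJOYZ@6: {A,C,G} ∩ {C,G} = {C,G} (intersection, +0)
per-site changes: [3, 3, 3, 2, 3, 2, 3]; total = 19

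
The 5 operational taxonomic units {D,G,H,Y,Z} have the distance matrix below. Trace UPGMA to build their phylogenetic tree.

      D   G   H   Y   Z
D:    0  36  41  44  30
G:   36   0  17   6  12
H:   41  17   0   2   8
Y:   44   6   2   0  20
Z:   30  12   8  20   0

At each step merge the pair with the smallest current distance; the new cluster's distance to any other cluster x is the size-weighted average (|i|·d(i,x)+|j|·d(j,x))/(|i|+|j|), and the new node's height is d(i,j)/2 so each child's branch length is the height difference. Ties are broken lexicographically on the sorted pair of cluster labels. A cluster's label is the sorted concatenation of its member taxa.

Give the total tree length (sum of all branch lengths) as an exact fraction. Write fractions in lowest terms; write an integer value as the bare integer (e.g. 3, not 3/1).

step 1: merge (H,Y) at d=2; branch lengths H→1, Y→1; new cluster HY
  updated: d(D,HY)=85/2, d(G,HY)=23/2, d(HY,Z)=14
step 2: merge (G,HY) at d=23/2; branch lengths G→23/4, HY→19/4; new cluster GHY
  updated: d(D,GHY)=121/3, d(GHY,Z)=40/3
step 3: merge (GHY,Z) at d=40/3; branch lengths GHY→11/12, Z→20/3; new cluster GHYZ
  updated: d(D,GHYZ)=151/4
step 4: merge (D,GHYZ) at d=151/4; branch lengths D→151/8, GHYZ→293/24; new cluster DGHYZ
final tree: (D:151/8,((G:23/4,(H:1,Y:1):19/4):11/12,Z:20/3):293/24)
total length: 307/6

307/6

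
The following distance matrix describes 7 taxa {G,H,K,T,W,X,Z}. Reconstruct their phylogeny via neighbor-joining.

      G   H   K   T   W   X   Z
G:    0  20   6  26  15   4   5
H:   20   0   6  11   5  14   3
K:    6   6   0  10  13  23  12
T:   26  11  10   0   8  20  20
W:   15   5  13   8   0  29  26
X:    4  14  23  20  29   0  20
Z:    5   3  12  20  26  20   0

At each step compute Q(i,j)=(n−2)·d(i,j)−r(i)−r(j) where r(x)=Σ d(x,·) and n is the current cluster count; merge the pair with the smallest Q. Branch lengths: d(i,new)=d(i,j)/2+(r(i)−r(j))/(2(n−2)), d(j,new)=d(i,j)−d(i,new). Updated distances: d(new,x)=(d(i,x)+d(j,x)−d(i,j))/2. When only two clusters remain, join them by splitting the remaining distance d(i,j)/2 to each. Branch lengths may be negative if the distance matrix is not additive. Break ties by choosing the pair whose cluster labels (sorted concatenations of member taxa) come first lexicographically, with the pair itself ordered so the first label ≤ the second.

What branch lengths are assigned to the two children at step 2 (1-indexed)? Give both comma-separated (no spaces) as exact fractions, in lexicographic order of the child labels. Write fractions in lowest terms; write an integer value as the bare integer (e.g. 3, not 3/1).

1. join G+X (d=4, Q=-166) ⇒ GX; edges |G|=-7/5, |X|=27/5
  updated: d(GX,H)=15, d(GX,K)=25/2, d(GX,T)=21, d(GX,W)=20, d(GX,Z)=21/2
2. join T+W (d=8, Q=-110) ⇒ TW; edges |T|=15/4, |W|=17/4
  updated: d(GX,TW)=33/2, d(H,TW)=4, d(K,TW)=15/2, d(TW,Z)=19
3. join GX+Z (d=21/2, Q=-135/2) ⇒ GXZ; edges |GX|=83/12, |Z|=43/12
  updated: d(GXZ,H)=15/4, d(GXZ,K)=7, d(GXZ,TW)=25/2
4. join GXZ+K (d=7, Q=-119/4) ⇒ GKXZ; edges |GXZ|=67/16, |K|=45/16
  updated: d(GKXZ,H)=11/8, d(GKXZ,TW)=13/2
5. join GKXZ+H (d=11/8, Q=-95/8) ⇒ GHKXZ; edges |GKXZ|=31/16, |H|=-9/16
  updated: d(GHKXZ,TW)=73/16
6. join GHKXZ+TW (d=73/16) ⇒ GHKTWXZ; edges |GHKXZ|=73/32, |TW|=73/32
final tree: (((((G:-7/5,X:27/5):83/12,Z:43/12):67/16,K:45/16):31/16,H:-9/16):73/32,(T:15/4,W:17/4):73/32)
total length: 567/16

15/4,17/4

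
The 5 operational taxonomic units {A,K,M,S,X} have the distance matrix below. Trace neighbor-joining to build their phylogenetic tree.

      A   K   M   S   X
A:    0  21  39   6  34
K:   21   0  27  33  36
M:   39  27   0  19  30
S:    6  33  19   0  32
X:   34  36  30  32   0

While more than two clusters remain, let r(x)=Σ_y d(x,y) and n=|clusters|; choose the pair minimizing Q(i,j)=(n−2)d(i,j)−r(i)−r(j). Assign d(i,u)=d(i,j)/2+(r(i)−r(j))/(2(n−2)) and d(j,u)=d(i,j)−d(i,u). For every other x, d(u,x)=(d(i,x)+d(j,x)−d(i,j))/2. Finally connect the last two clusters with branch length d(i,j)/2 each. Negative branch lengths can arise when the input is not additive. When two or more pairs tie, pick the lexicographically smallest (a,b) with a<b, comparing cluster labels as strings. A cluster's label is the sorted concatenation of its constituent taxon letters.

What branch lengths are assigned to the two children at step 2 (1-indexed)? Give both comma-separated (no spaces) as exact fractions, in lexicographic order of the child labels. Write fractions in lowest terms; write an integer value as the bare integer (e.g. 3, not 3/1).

41/4,55/4

1. join A+S (d=6, Q=-172) ⇒ AS; edges |A|=14/3, |S|=4/3
  updated: d(AS,K)=24, d(AS,M)=26, d(AS,X)=30
2. join AS+K (d=24, Q=-119) ⇒ AKS; edges |AS|=41/4, |K|=55/4
  updated: d(AKS,M)=29/2, d(AKS,X)=21
3. join AKS+M (d=29/2, Q=-131/2) ⇒ AKMS; edges |AKS|=11/4, |M|=47/4
  updated: d(AKMS,X)=73/4
4. join AKMS+X (d=73/4) ⇒ AKMSX; edges |AKMS|=73/8, |X|=73/8
final tree: ((((A:14/3,S:4/3):41/4,K:55/4):11/4,M:47/4):73/8,X:73/8)
total length: 251/4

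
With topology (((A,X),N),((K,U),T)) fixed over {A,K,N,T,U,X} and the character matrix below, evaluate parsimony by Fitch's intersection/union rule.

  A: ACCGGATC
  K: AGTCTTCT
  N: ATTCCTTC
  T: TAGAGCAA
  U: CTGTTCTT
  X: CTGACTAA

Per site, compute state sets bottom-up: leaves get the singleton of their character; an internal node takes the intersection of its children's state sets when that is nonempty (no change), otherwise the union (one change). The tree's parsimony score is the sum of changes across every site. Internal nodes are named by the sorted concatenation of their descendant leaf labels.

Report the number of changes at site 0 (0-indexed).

3

site 0, node AX: A={A} ∪ X={C} → {A,C} (+1)
site 0, node ANX: AX={A,C} ∩ N={A} → {A} (+0)
site 0, node KU: K={A} ∪ U={C} → {A,C} (+1)
site 0, node KTU: KU={A,C} ∪ T={T} → {A,C,T} (+1)
site 0, node AKNTUX: ANX={A} ∩ KTU={A,C,T} → {A} (+0)
site 1, node AX: A={C} ∪ X={T} → {C,T} (+1)
site 1, node ANX: AX={C,T} ∩ N={T} → {T} (+0)
site 1, node KU: K={G} ∪ U={T} → {G,T} (+1)
site 1, node KTU: KU={G,T} ∪ T={A} → {A,G,T} (+1)
site 1, node AKNTUX: ANX={T} ∩ KTU={A,G,T} → {T} (+0)
site 2, node AX: A={C} ∪ X={G} → {C,G} (+1)
site 2, node ANX: AX={C,G} ∪ N={T} → {C,G,T} (+1)
site 2, node KU: K={T} ∪ U={G} → {G,T} (+1)
site 2, node KTU: KU={G,T} ∩ T={G} → {G} (+0)
site 2, node AKNTUX: ANX={C,G,T} ∩ KTU={G} → {G} (+0)
site 3, node AX: A={G} ∪ X={A} → {A,G} (+1)
site 3, node ANX: AX={A,G} ∪ N={C} → {A,C,G} (+1)
site 3, node KU: K={C} ∪ U={T} → {C,T} (+1)
site 3, node KTU: KU={C,T} ∪ T={A} → {A,C,T} (+1)
site 3, node AKNTUX: ANX={A,C,G} ∩ KTU={A,C,T} → {A,C} (+0)
site 4, node AX: A={G} ∪ X={C} → {C,G} (+1)
site 4, node ANX: AX={C,G} ∩ N={C} → {C} (+0)
site 4, node KU: K={T} ∩ U={T} → {T} (+0)
site 4, node KTU: KU={T} ∪ T={G} → {G,T} (+1)
site 4, node AKNTUX: ANX={C} ∪ KTU={G,T} → {C,G,T} (+1)
site 5, node AX: A={A} ∪ X={T} → {A,T} (+1)
site 5, node ANX: AX={A,T} ∩ N={T} → {T} (+0)
site 5, node KU: K={T} ∪ U={C} → {C,T} (+1)
site 5, node KTU: KU={C,T} ∩ T={C} → {C} (+0)
site 5, node AKNTUX: ANX={T} ∪ KTU={C} → {C,T} (+1)
site 6, node AX: A={T} ∪ X={A} → {A,T} (+1)
site 6, node ANX: AX={A,T} ∩ N={T} → {T} (+0)
site 6, node KU: K={C} ∪ U={T} → {C,T} (+1)
site 6, node KTU: KU={C,T} ∪ T={A} → {A,C,T} (+1)
site 6, node AKNTUX: ANX={T} ∩ KTU={A,C,T} → {T} (+0)
site 7, node AX: A={C} ∪ X={A} → {A,C} (+1)
site 7, node ANX: AX={A,C} ∩ N={C} → {C} (+0)
site 7, node KU: K={T} ∩ U={T} → {T} (+0)
site 7, node KTU: KU={T} ∪ T={A} → {A,T} (+1)
site 7, node AKNTUX: ANX={C} ∪ KTU={A,T} → {A,C,T} (+1)
per-site changes: [3, 3, 3, 4, 3, 3, 3, 3]; total = 25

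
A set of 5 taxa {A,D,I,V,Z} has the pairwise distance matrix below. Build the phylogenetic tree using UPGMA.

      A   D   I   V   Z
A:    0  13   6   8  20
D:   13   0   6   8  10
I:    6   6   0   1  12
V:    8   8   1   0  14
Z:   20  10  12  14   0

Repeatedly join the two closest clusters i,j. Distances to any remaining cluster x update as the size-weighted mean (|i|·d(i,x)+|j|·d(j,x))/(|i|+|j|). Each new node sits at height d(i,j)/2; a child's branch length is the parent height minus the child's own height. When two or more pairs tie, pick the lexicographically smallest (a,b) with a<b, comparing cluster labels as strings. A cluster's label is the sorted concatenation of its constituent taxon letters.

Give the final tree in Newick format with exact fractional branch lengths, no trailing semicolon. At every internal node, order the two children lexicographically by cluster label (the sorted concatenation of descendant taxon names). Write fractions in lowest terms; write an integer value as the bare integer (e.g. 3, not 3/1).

1. join I+V (d=1) ⇒ IV; edges |I|=1/2, |V|=1/2
  updated: d(A,IV)=7, d(D,IV)=7, d(IV,Z)=13
2. join A+IV (d=7) ⇒ AIV; edges |A|=7/2, |IV|=3
  updated: d(AIV,D)=9, d(AIV,Z)=46/3
3. join AIV+D (d=9) ⇒ ADIV; edges |AIV|=1, |D|=9/2
  updated: d(ADIV,Z)=14
4. join ADIV+Z (d=14) ⇒ ADIVZ; edges |ADIV|=5/2, |Z|=7
final tree: (((A:7/2,(I:1/2,V:1/2):3):1,D:9/2):5/2,Z:7)
total length: 45/2

(((A:7/2,(I:1/2,V:1/2):3):1,D:9/2):5/2,Z:7)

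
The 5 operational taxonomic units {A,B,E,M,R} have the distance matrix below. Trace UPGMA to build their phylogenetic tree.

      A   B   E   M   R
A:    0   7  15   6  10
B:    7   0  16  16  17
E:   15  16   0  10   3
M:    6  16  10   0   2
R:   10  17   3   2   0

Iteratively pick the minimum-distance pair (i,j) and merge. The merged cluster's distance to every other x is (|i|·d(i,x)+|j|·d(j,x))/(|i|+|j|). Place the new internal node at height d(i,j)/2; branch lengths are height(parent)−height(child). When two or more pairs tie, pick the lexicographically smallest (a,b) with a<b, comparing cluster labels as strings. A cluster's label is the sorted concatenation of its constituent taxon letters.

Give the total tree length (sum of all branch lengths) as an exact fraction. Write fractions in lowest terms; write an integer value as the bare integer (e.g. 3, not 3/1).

iteration 1: select M,R (d=2); attach at lengths (1, 1); label the merged cluster MR
  updated: d(A,MR)=8, d(B,MR)=33/2, d(E,MR)=13/2
iteration 2: select E,MR (d=13/2); attach at lengths (13/4, 9/4); label the merged cluster EMR
  updated: d(A,EMR)=31/3, d(B,EMR)=49/3
iteration 3: select A,B (d=7); attach at lengths (7/2, 7/2); label the merged cluster AB
  updated: d(AB,EMR)=40/3
iteration 4: select AB,EMR (d=40/3); attach at lengths (19/6, 41/12); label the merged cluster ABEMR
final tree: ((A:7/2,B:7/2):19/6,(E:13/4,(M:1,R:1):9/4):41/12)
total length: 253/12

253/12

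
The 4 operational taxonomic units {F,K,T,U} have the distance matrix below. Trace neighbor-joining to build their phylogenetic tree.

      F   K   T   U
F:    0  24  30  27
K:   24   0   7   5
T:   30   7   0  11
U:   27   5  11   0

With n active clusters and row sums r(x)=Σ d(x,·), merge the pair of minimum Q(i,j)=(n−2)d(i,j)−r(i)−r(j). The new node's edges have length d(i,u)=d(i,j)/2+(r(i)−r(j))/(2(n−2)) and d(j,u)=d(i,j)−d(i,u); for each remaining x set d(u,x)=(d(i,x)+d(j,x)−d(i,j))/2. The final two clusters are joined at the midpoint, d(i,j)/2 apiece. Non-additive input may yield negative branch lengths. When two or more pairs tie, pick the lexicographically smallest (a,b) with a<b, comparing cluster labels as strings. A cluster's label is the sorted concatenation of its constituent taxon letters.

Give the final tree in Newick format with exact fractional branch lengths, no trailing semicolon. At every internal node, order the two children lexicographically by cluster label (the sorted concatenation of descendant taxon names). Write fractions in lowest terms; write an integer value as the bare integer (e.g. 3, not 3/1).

(((F:23,U:4):1/2,K:1/2):13/4,T:13/4)

step 1: merge (F,U) at d=27, Q=-70; branch lengths F→23, U→4; new cluster FU
  updated: d(FU,K)=1, d(FU,T)=7
step 2: merge (FU,K) at d=1, Q=-15; branch lengths FU→1/2, K→1/2; new cluster FKU
  updated: d(FKU,T)=13/2
step 3: merge (FKU,T) at d=13/2; branch lengths FKU→13/4, T→13/4; new cluster FKTU
final tree: (((F:23,U:4):1/2,K:1/2):13/4,T:13/4)
total length: 69/2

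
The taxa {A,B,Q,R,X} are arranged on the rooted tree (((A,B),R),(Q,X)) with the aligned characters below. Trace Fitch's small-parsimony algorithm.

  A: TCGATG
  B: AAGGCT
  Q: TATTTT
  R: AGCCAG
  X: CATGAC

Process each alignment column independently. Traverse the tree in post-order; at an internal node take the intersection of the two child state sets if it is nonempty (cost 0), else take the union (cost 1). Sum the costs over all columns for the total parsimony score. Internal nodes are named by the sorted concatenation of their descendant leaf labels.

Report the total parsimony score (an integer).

[col 0] AB: children A:{T}, B:{A} ∪→ {A,T}; cost 1
[col 0] ABR: children AB:{A,T}, R:{A} ∩→ {A}; cost 0
[col 0] QX: children Q:{T}, X:{C} ∪→ {C,T}; cost 1
[col 0] ABQRX: children ABR:{A}, QX:{C,T} ∪→ {A,C,T}; cost 1
[col 1] AB: children A:{C}, B:{A} ∪→ {A,C}; cost 1
[col 1] ABR: children AB:{A,C}, R:{G} ∪→ {A,C,G}; cost 1
[col 1] QX: children Q:{A}, X:{A} ∩→ {A}; cost 0
[col 1] ABQRX: children ABR:{A,C,G}, QX:{A} ∩→ {A}; cost 0
[col 2] AB: children A:{G}, B:{G} ∩→ {G}; cost 0
[col 2] ABR: children AB:{G}, R:{C} ∪→ {C,G}; cost 1
[col 2] QX: children Q:{T}, X:{T} ∩→ {T}; cost 0
[col 2] ABQRX: children ABR:{C,G}, QX:{T} ∪→ {C,G,T}; cost 1
[col 3] AB: children A:{A}, B:{G} ∪→ {A,G}; cost 1
[col 3] ABR: children AB:{A,G}, R:{C} ∪→ {A,C,G}; cost 1
[col 3] QX: children Q:{T}, X:{G} ∪→ {G,T}; cost 1
[col 3] ABQRX: children ABR:{A,C,G}, QX:{G,T} ∩→ {G}; cost 0
[col 4] AB: children A:{T}, B:{C} ∪→ {C,T}; cost 1
[col 4] ABR: children AB:{C,T}, R:{A} ∪→ {A,C,T}; cost 1
[col 4] QX: children Q:{T}, X:{A} ∪→ {A,T}; cost 1
[col 4] ABQRX: children ABR:{A,C,T}, QX:{A,T} ∩→ {A,T}; cost 0
[col 5] AB: children A:{G}, B:{T} ∪→ {G,T}; cost 1
[col 5] ABR: children AB:{G,T}, R:{G} ∩→ {G}; cost 0
[col 5] QX: children Q:{T}, X:{C} ∪→ {C,T}; cost 1
[col 5] ABQRX: children ABR:{G}, QX:{C,T} ∪→ {C,G,T}; cost 1
per-site changes: [3, 2, 2, 3, 3, 3]; total = 16

16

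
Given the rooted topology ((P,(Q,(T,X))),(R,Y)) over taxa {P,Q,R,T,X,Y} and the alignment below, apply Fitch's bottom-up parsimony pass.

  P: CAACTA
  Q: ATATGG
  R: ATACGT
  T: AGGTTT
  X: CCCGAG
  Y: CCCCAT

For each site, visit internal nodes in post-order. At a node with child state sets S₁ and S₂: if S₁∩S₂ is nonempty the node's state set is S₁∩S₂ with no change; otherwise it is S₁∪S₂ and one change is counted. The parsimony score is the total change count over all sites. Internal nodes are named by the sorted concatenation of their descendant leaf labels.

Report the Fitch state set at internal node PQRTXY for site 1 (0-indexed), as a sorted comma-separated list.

TX@0: {A} ∪ {C} = {A,C} (union, +1)
QTX@0: {A} ∩ {A,C} = {A} (intersection, +0)
PQTX@0: {C} ∪ {A} = {A,C} (union, +1)
RY@0: {A} ∪ {C} = {A,C} (union, +1)
PQRTXY@0: {A,C} ∩ {A,C} = {A,C} (intersection, +0)
TX@1: {G} ∪ {C} = {C,G} (union, +1)
QTX@1: {T} ∪ {C,G} = {C,G,T} (union, +1)
PQTX@1: {A} ∪ {C,G,T} = {A,C,G,T} (union, +1)
RY@1: {T} ∪ {C} = {C,T} (union, +1)
PQRTXY@1: {A,C,G,T} ∩ {C,T} = {C,T} (intersection, +0)
TX@2: {G} ∪ {C} = {C,G} (union, +1)
QTX@2: {A} ∪ {C,G} = {A,C,G} (union, +1)
PQTX@2: {A} ∩ {A,C,G} = {A} (intersection, +0)
RY@2: {A} ∪ {C} = {A,C} (union, +1)
PQRTXY@2: {A} ∩ {A,C} = {A} (intersection, +0)
TX@3: {T} ∪ {G} = {G,T} (union, +1)
QTX@3: {T} ∩ {G,T} = {T} (intersection, +0)
PQTX@3: {C} ∪ {T} = {C,T} (union, +1)
RY@3: {C} ∩ {C} = {C} (intersection, +0)
PQRTXY@3: {C,T} ∩ {C} = {C} (intersection, +0)
TX@4: {T} ∪ {A} = {A,T} (union, +1)
QTX@4: {G} ∪ {A,T} = {A,G,T} (union, +1)
PQTX@4: {T} ∩ {A,G,T} = {T} (intersection, +0)
RY@4: {G} ∪ {A} = {A,G} (union, +1)
PQRTXY@4: {T} ∪ {A,G} = {A,G,T} (union, +1)
TX@5: {T} ∪ {G} = {G,T} (union, +1)
QTX@5: {G} ∩ {G,T} = {G} (intersection, +0)
PQTX@5: {A} ∪ {G} = {A,G} (union, +1)
RY@5: {T} ∩ {T} = {T} (intersection, +0)
PQRTXY@5: {A,G} ∪ {T} = {A,G,T} (union, +1)
per-site changes: [3, 4, 3, 2, 4, 3]; total = 19

C,T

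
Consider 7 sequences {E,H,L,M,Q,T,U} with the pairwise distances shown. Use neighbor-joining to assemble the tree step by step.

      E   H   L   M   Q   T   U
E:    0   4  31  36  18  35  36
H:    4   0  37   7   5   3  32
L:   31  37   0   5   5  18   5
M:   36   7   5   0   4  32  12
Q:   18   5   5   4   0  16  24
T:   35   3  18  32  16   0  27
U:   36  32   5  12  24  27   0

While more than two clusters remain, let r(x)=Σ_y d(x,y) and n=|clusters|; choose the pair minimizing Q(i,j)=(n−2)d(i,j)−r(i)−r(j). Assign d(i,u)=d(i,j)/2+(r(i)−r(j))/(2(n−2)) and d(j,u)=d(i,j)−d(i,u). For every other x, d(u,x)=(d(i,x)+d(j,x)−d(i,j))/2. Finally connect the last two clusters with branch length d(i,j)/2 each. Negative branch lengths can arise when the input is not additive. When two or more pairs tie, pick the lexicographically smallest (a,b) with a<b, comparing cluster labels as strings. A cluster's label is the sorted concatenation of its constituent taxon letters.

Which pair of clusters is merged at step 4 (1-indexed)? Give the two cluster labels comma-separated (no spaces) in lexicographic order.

1. join E+H (d=4, Q=-228) ⇒ EH; edges |E|=46/5, |H|=-26/5
  updated: d(EH,L)=32, d(EH,M)=39/2, d(EH,Q)=19/2, d(EH,T)=17, d(EH,U)=32
2. join EH+T (d=17, Q=-152) ⇒ EHT; edges |EH|=17/2, |T|=17/2
  updated: d(EHT,L)=33/2, d(EHT,M)=69/4, d(EHT,Q)=17/4, d(EHT,U)=21
3. join EHT+Q (d=17/4, Q=-167/2) ⇒ EHQT; edges |EHT|=23/4, |Q|=-3/2
  updated: d(EHQT,L)=69/8, d(EHQT,M)=17/2, d(EHQT,U)=163/8
4. join EHQT+M (d=17/2, Q=-46) ⇒ EHMQT; edges |EHQT|=29/4, |M|=5/4
  updated: d(EHMQT,L)=41/16, d(EHMQT,U)=191/16
5. join EHMQT+L (d=41/16, Q=-39/2) ⇒ EHLMQT; edges |EHMQT|=19/4, |L|=-35/16
  updated: d(EHLMQT,U)=115/16
6. join EHLMQT+U (d=115/16) ⇒ EHLMQTU; edges |EHLMQT|=115/32, |U|=115/32
final tree: ((((((E:46/5,H:-26/5):17/2,T:17/2):23/4,Q:-3/2):29/4,M:5/4):19/4,L:-35/16):115/32,U:115/32)
total length: 87/2

EHQT,M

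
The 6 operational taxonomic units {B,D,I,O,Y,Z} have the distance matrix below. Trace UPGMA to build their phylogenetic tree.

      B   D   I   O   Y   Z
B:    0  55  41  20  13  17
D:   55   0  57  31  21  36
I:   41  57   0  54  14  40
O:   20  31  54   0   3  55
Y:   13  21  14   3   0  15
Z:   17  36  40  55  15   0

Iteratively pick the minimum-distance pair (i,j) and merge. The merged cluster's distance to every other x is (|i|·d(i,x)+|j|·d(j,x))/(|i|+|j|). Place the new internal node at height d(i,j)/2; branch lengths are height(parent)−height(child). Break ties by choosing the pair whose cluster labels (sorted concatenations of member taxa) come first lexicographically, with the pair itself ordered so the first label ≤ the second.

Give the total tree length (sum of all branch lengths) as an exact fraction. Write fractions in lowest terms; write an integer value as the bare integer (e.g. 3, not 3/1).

3333/40

1. join O+Y (d=3) ⇒ OY; edges |O|=3/2, |Y|=3/2
  updated: d(B,OY)=33/2, d(D,OY)=26, d(I,OY)=34, d(OY,Z)=35
2. join B+OY (d=33/2) ⇒ BOY; edges |B|=33/4, |OY|=27/4
  updated: d(BOY,D)=107/3, d(BOY,I)=109/3, d(BOY,Z)=29
3. join BOY+Z (d=29) ⇒ BOYZ; edges |BOY|=25/4, |Z|=29/2
  updated: d(BOYZ,D)=143/4, d(BOYZ,I)=149/4
4. join BOYZ+D (d=143/4) ⇒ BDOYZ; edges |BOYZ|=27/8, |D|=143/8
  updated: d(BDOYZ,I)=206/5
5. join BDOYZ+I (d=206/5) ⇒ BDIOYZ; edges |BDOYZ|=109/40, |I|=103/5
final tree: ((((B:33/4,(O:3/2,Y:3/2):27/4):25/4,Z:29/2):27/8,D:143/8):109/40,I:103/5)
total length: 3333/40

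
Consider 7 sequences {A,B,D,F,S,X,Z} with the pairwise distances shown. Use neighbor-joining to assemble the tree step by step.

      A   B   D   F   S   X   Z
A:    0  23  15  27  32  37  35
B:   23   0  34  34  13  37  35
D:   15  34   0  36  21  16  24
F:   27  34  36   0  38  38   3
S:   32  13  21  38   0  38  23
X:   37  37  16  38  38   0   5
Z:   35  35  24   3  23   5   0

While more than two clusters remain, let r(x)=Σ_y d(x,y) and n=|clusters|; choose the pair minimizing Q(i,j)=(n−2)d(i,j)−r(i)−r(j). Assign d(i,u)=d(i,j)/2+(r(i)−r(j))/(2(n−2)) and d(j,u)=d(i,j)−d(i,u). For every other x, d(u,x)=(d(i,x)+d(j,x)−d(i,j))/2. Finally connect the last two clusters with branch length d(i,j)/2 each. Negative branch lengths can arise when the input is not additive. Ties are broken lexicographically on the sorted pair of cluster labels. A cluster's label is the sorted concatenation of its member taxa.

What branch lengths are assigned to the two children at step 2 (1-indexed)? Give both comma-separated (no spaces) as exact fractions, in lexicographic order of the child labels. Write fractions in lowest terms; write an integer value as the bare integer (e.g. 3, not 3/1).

iteration 1: select F,Z (d=3, Q=-286); attach at lengths (33/5, -18/5); label the merged cluster FZ
  updated: d(A,FZ)=59/2, d(B,FZ)=33, d(D,FZ)=57/2, d(FZ,S)=29, d(FZ,X)=20
iteration 2: select B,S (d=13, Q=-221); attach at lengths (59/8, 45/8); label the merged cluster BS
  updated: d(A,BS)=21, d(BS,D)=21, d(BS,FZ)=49/2, d(BS,X)=31
iteration 3: select FZ,X (d=20, Q=-293/2); attach at lengths (39/4, 41/4); label the merged cluster FXZ
  updated: d(A,FXZ)=93/4, d(BS,FXZ)=71/4, d(D,FXZ)=49/4
iteration 4: select A,D (d=15, Q=-155/2); attach at lengths (41/4, 19/4); label the merged cluster AD
  updated: d(AD,BS)=27/2, d(AD,FXZ)=41/4
iteration 5: select AD,BS (d=27/2, Q=-83/2); attach at lengths (3, 21/2); label the merged cluster ABDS
  updated: d(ABDS,FXZ)=29/4
iteration 6: select ABDS,FXZ (d=29/4); attach at lengths (29/8, 29/8); label the merged cluster ABDFSXZ
final tree: (((A:41/4,D:19/4):3,(B:59/8,S:45/8):21/2):29/8,((F:33/5,Z:-18/5):39/4,X:41/4):29/8)
total length: 287/4

59/8,45/8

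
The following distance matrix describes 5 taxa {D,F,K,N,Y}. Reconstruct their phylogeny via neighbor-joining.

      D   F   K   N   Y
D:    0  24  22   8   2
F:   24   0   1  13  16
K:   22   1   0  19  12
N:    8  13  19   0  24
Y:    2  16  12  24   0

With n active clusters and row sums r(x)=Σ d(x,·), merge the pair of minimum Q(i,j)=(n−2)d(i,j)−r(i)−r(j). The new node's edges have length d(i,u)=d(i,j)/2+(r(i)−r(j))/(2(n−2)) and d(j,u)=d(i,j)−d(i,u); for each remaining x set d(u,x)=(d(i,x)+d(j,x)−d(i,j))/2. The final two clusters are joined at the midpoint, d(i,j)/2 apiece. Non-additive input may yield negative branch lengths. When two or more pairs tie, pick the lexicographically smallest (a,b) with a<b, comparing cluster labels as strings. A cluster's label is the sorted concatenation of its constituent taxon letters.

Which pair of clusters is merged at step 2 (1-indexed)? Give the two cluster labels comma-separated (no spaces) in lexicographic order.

D,Y

1. join F+K (d=1, Q=-105) ⇒ FK; edges |F|=1/2, |K|=1/2
  updated: d(D,FK)=45/2, d(FK,N)=31/2, d(FK,Y)=27/2
2. join D+Y (d=2, Q=-68) ⇒ DY; edges |D|=-3/4, |Y|=11/4
  updated: d(DY,FK)=17, d(DY,N)=15
3. join DY+FK (d=17, Q=-95/2) ⇒ DFKY; edges |DY|=33/4, |FK|=35/4
  updated: d(DFKY,N)=27/4
4. join DFKY+N (d=27/4) ⇒ DFKNY; edges |DFKY|=27/8, |N|=27/8
final tree: (((D:-3/4,Y:11/4):33/4,(F:1/2,K:1/2):35/4):27/8,N:27/8)
total length: 107/4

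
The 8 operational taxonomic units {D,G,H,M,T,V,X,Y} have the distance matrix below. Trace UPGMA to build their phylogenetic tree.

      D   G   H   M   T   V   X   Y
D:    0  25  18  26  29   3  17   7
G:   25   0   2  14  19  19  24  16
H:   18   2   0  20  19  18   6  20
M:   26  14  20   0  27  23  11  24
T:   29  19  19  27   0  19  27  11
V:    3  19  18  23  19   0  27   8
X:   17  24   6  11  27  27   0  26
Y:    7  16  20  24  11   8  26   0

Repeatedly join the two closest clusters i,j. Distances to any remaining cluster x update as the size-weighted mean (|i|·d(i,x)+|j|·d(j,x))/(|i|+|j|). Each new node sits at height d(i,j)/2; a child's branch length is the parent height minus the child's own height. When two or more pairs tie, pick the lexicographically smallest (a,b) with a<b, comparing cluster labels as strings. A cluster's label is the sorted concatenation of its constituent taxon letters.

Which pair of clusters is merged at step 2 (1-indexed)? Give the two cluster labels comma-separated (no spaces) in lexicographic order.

1. join G+H (d=2) ⇒ GH; edges |G|=1, |H|=1
  updated: d(D,GH)=43/2, d(GH,M)=17, d(GH,T)=19, d(GH,V)=37/2, d(GH,X)=15, d(GH,Y)=18
2. join D+V (d=3) ⇒ DV; edges |D|=3/2, |V|=3/2
  updated: d(DV,GH)=20, d(DV,M)=49/2, d(DV,T)=24, d(DV,X)=22, d(DV,Y)=15/2
3. join DV+Y (d=15/2) ⇒ DVY; edges |DV|=9/4, |Y|=15/4
  updated: d(DVY,GH)=58/3, d(DVY,M)=73/3, d(DVY,T)=59/3, d(DVY,X)=70/3
4. join M+X (d=11) ⇒ MX; edges |M|=11/2, |X|=11/2
  updated: d(DVY,MX)=143/6, d(GH,MX)=16, d(MX,T)=27
5. join GH+MX (d=16) ⇒ GHMX; edges |GH|=7, |MX|=5/2
  updated: d(DVY,GHMX)=259/12, d(GHMX,T)=23
6. join DVY+T (d=59/3) ⇒ DTVY; edges |DVY|=73/12, |T|=59/6
  updated: d(DTVY,GHMX)=351/16
7. join DTVY+GHMX (d=351/16) ⇒ DGHMTVXY; edges |DTVY|=109/96, |GHMX|=95/32
final tree: ((((D:3/2,V:3/2):9/4,Y:15/4):73/12,T:59/6):109/96,((G:1,H:1):7,(M:11/2,X:11/2):5/2):95/32)
total length: 2473/48

D,V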